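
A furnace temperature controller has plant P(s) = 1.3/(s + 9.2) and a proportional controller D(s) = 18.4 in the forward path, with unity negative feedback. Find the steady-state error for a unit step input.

0.278

The loop is type 0. Static position error constant K_pos = D(0)·P(0) = 18.4·0.1413 = 2.6.
Steady-state error to a unit step: e_ss = 1/(1+K_pos) = 1/3.6 = 0.278.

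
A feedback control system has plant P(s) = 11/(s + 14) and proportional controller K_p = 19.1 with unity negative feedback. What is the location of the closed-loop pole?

Closed-loop transfer function: T(s) = K_p·P(s)/(1 + K_p·P(s)) = 210.1/(s + 14 + 210.1) = 210.1/(s + 224.1).
The closed-loop pole is at s = −224.1.

s = -224.1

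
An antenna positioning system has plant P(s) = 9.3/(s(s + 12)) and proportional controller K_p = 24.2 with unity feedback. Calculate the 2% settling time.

T_s ≈ 0.667 s

Closed-loop characteristic equation: s² + 12s + 225.1 = 0, so ω_n = 15 rad/s and ζ = 12/(2·15) = 0.3999.
2% settling time T_s ≈ 4/(ζω_n) = 4/6 = 0.667 s.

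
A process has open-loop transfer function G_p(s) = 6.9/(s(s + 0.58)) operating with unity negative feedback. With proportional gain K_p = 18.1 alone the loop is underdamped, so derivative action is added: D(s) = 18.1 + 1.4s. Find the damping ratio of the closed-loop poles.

Forward path: (18.1 + 1.4s)·6.9/(s(s+0.58)). The closed-loop characteristic equation is s² + (0.58 + 6.9·1.4)s + 6.9·18.1 = 0.
That is s² + 10.24s + 124.9 = 0, so ω_n = 11.18 rad/s and ζ = 10.24/(2·11.18) = 0.4581.

ζ = 0.458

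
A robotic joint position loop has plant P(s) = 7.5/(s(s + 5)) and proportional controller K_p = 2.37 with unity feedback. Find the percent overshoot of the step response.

The closed-loop denominator s² + 5s + 17.78 gives ω_n = √17.78 = 4.216 and ζ = 5/(2ω_n) = 0.593.
%OS = 100·exp(−πζ/√(1−ζ²)) = 100·exp(−π·0.593/√0.6484) = 9.89%.

9.89%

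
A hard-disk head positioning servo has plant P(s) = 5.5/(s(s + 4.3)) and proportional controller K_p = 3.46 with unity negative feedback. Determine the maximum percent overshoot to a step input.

16.9%

Closed-loop characteristic equation: s² + 4.3s + 19.03 = 0, so ω_n = 4.362 rad/s and ζ = 4.3/(2·4.362) = 0.4929.
%OS = 100·exp(−πζ/√(1−ζ²)) = 100·exp(−π·0.4929/√0.7571) = 16.9%.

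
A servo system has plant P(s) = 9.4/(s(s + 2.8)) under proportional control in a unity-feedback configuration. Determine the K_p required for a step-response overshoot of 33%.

K_p = 1.88

From %OS = 100·exp(−πζ/√(1−ζ²)) = 33%, ζ = −ln(0.33)/√(π²+ln²(0.33)) = 0.3328.
Characteristic equation s² + 2.8s + 9.4K_p = 0 gives ζ = 2.8/(2√(9.4K_p)).
Setting ζ = 0.3328: √(9.4K_p) = 2.8/(2·0.3328) = 4.207, so K_p = 17.7/9.4 = 1.88.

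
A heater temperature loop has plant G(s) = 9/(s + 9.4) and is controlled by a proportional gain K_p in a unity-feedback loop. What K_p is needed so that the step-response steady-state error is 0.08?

K_p = 12

The loop is type 0, so e_ss(step) = 1/(1 + K_pos) with K_pos = K_p·G(0).
G(0) = 0.9574. Require 1/(1 + K_p·0.9574) = 0.08, so 1 + 0.9574·K_p = 12.5.
K_p = (12.5 − 1)/0.9574 = 12.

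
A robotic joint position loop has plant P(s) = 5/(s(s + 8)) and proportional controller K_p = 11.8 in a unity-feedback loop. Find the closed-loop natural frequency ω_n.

The closed-loop denominator is s(s+8) + 11.8·5 = s² + 8s + 59.
Matching s² + 2ζω_n s + ω_n²: ω_n = √59 = 7.681 rad/s and 2ζω_n = 8, so ζ = 8/(2·7.681) = 0.521.

ω_n = 7.68 rad/s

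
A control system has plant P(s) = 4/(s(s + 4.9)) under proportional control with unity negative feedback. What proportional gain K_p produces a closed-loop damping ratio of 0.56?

K_p = 4.79

Closed-loop characteristic equation: s² + 4.9s + K_p·4 = 0.
So ω_n = √(4K_p) and 2ζω_n = 4.9, giving ζ = 4.9/(2√(4K_p)).
Setting ζ = 0.56: √(4K_p) = 4.9/(2·0.56) = 4.375, so K_p = 19.14/4 = 4.79.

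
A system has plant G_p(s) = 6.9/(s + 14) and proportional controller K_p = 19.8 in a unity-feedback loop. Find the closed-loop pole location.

s = -150.6

Closed-loop transfer function: T(s) = K_p·G_p(s)/(1 + K_p·G_p(s)) = 136.6/(s + 14 + 136.6) = 136.6/(s + 150.6).
The closed-loop pole is at s = −150.6.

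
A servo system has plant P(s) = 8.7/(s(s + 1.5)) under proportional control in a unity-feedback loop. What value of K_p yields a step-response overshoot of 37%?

From %OS = 100·exp(−πζ/√(1−ζ²)) = 37%, ζ = −ln(0.37)/√(π²+ln²(0.37)) = 0.3017.
Characteristic equation s² + 1.5s + 8.7K_p = 0 gives ζ = 1.5/(2√(8.7K_p)).
Setting ζ = 0.3017: √(8.7K_p) = 1.5/(2·0.3017) = 2.486, so K_p = 6.179/8.7 = 0.71.

K_p = 0.71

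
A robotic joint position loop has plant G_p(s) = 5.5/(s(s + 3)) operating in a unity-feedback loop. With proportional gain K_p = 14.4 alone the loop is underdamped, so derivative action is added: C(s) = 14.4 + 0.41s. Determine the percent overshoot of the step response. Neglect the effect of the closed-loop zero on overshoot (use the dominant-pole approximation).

Forward path: (14.4 + 0.41s)·5.5/(s(s+3)). The closed-loop characteristic equation is s² + (3 + 5.5·0.41)s + 5.5·14.4 = 0.
That is s² + 5.255s + 79.2 = 0, so ω_n = 8.899 rad/s and ζ = 5.255/(2·8.899) = 0.2952.
%OS = 100·exp(−πζ/√(1−ζ²)) = 37.9%.

37.9%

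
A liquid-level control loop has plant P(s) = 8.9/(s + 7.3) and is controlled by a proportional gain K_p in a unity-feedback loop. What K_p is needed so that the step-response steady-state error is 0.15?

K_p = 4.65

The loop is type 0, so e_ss(step) = 1/(1 + K_pos) with K_pos = K_p·P(0).
P(0) = 1.219. Require 1/(1 + K_p·1.219) = 0.15, so 1 + 1.219·K_p = 6.667.
K_p = (6.667 − 1)/1.219 = 4.65.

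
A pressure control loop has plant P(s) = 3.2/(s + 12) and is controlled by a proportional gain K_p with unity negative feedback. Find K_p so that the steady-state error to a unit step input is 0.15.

K_p = 21.2

For a type-0 loop with proportional control, e_ss = 1/(1 + K_p·P(0)).
P(0) = 0.2667. Require 1/(1 + K_p·0.2667) = 0.15, so 1 + 0.2667·K_p = 6.667.
K_p = (6.667 − 1)/0.2667 = 21.2.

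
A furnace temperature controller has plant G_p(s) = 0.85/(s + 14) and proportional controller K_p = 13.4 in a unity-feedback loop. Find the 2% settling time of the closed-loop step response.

Closed-loop transfer function: T(s) = K_p·G_p(s)/(1 + K_p·G_p(s)) = 11.39/(s + 14 + 11.39) = 11.39/(s + 25.39).
Time constant τ = 1/25.39 = 0.03939 s, so the 2% settling time is about 4τ = 0.158 s.

T_s ≈ 0.158 s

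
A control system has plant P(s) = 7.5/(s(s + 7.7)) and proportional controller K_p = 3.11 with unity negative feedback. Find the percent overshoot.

1.58%

The closed-loop denominator s² + 7.7s + 23.32 gives ω_n = √23.32 = 4.83 and ζ = 7.7/(2ω_n) = 0.7972.
%OS = 100·exp(−πζ/√(1−ζ²)) = 100·exp(−π·0.7972/√0.3645) = 1.58%.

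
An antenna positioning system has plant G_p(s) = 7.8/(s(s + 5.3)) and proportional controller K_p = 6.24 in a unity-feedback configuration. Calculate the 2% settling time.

T_s ≈ 1.51 s

The closed-loop denominator s² + 5.3s + 48.67 gives ω_n = √48.67 = 6.977 and ζ = 5.3/(2ω_n) = 0.3798.
2% settling time T_s ≈ 4/(ζω_n) = 4/2.65 = 1.51 s.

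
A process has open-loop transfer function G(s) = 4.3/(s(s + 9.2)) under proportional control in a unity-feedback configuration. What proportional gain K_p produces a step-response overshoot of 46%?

K_p = 85.5

From %OS = 100·exp(−πζ/√(1−ζ²)) = 46%, ζ = −ln(0.46)/√(π²+ln²(0.46)) = 0.24.
Characteristic equation s² + 9.2s + 4.3K_p = 0 gives ζ = 9.2/(2√(4.3K_p)).
Setting ζ = 0.24: √(4.3K_p) = 9.2/(2·0.24) = 19.17, so K_p = 367.5/4.3 = 85.5.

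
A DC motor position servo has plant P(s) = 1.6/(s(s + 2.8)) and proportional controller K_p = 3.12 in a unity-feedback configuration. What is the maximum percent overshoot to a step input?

Closed-loop characteristic equation: s² + 2.8s + 4.992 = 0, so ω_n = 2.234 rad/s and ζ = 2.8/(2·2.234) = 0.6266.
%OS = 100·exp(−πζ/√(1−ζ²)) = 100·exp(−π·0.6266/√0.6074) = 8%.

8%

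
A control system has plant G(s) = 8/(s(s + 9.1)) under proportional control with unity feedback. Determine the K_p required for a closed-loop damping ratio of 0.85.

Closed-loop characteristic equation: s² + 9.1s + K_p·8 = 0.
So ω_n = √(8K_p) and 2ζω_n = 9.1, giving ζ = 9.1/(2√(8K_p)).
Setting ζ = 0.85: √(8K_p) = 9.1/(2·0.85) = 5.353, so K_p = 28.65/8 = 3.58.

K_p = 3.58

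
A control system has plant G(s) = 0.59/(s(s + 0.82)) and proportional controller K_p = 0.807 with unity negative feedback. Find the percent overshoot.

From 1 + K_pG(s) = 0: s² + 0.82s + 0.4761 = 0 ⇒ ω_n = 0.69, ζ = 0.5942.
%OS = 100·exp(−πζ/√(1−ζ²)) = 100·exp(−π·0.5942/√0.6469) = 9.82%.

9.82%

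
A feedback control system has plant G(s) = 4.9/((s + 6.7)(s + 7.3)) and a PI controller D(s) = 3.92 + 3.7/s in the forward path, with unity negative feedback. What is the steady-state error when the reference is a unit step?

0

The open loop D(s)G(s) has a pole at the origin (type 1), so the static position error constant is infinite and e_ss = 1/(1+∞) = 0.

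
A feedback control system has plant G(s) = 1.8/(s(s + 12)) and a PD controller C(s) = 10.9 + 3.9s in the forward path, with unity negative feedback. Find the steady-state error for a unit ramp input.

0.612

The loop has one pole at the origin (type 1). Velocity error constant K_v = lim_{s→0} s·C(s)G(s) = 10.9·1.8/12 = 1.635.
Steady-state error to a unit ramp: e_ss = 1/K_v = 0.612.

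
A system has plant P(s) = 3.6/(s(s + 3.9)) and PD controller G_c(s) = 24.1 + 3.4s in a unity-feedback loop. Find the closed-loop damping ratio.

ζ = 0.866

Forward path: (24.1 + 3.4s)·3.6/(s(s+3.9)). The closed-loop characteristic equation is s² + (3.9 + 3.6·3.4)s + 3.6·24.1 = 0.
That is s² + 16.14s + 86.76 = 0, so ω_n = 9.315 rad/s and ζ = 16.14/(2·9.315) = 0.8664.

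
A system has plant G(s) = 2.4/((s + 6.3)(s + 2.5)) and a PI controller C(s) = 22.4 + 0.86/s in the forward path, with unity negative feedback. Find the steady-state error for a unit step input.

The open loop C(s)G(s) has a pole at the origin (type 1), so the static position error constant is infinite and e_ss = 1/(1+∞) = 0.

0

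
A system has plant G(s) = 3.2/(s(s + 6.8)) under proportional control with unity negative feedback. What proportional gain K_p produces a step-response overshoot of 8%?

K_p = 9.2

From %OS = 100·exp(−πζ/√(1−ζ²)) = 8%, ζ = −ln(0.08)/√(π²+ln²(0.08)) = 0.6266.
Characteristic equation s² + 6.8s + 3.2K_p = 0 gives ζ = 6.8/(2√(3.2K_p)).
Setting ζ = 0.6266: √(3.2K_p) = 6.8/(2·0.6266) = 5.426, so K_p = 29.44/3.2 = 9.2.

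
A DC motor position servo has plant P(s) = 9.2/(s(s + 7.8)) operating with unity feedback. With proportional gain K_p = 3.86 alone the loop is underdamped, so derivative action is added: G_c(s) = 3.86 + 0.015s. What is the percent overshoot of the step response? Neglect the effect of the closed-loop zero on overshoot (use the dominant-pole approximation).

Forward path: (3.86 + 0.015s)·9.2/(s(s+7.8)). The closed-loop characteristic equation is s² + (7.8 + 9.2·0.015)s + 9.2·3.86 = 0.
That is s² + 7.938s + 35.51 = 0, so ω_n = 5.959 rad/s and ζ = 7.938/(2·5.959) = 0.666.
%OS = 100·exp(−πζ/√(1−ζ²)) = 6.05%.

6.05%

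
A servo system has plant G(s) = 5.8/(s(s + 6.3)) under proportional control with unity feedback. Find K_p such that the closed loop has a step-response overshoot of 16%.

K_p = 6.74

From %OS = 100·exp(−πζ/√(1−ζ²)) = 16%, ζ = −ln(0.16)/√(π²+ln²(0.16)) = 0.5039.
Characteristic equation s² + 6.3s + 5.8K_p = 0 gives ζ = 6.3/(2√(5.8K_p)).
Setting ζ = 0.5039: √(5.8K_p) = 6.3/(2·0.5039) = 6.252, so K_p = 39.08/5.8 = 6.74.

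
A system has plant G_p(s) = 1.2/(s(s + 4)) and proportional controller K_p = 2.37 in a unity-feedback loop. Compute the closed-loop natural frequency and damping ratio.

ω_n = 1.69 rad/s, ζ = 1.19

1 + K_p·G_p(s) = 0 gives s² + 4s + 2.844 = 0.
Matching s² + 2ζω_n s + ω_n²: ω_n = √2.844 = 1.686 rad/s and 2ζω_n = 4, so ζ = 4/(2·1.686) = 1.19.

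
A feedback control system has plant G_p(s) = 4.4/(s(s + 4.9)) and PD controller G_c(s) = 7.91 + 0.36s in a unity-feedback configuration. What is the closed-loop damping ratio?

ζ = 0.55

Forward path: (7.91 + 0.36s)·4.4/(s(s+4.9)). The closed-loop characteristic equation is s² + (4.9 + 4.4·0.36)s + 4.4·7.91 = 0.
That is s² + 6.484s + 34.8 = 0, so ω_n = 5.899 rad/s and ζ = 6.484/(2·5.899) = 0.5495.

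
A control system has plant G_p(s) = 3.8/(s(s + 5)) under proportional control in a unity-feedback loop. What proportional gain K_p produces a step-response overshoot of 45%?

From %OS = 100·exp(−πζ/√(1−ζ²)) = 45%, ζ = −ln(0.45)/√(π²+ln²(0.45)) = 0.2463.
Characteristic equation s² + 5s + 3.8K_p = 0 gives ζ = 5/(2√(3.8K_p)).
Setting ζ = 0.2463: √(3.8K_p) = 5/(2·0.2463) = 10.15, so K_p = 103/3.8 = 27.1.

K_p = 27.1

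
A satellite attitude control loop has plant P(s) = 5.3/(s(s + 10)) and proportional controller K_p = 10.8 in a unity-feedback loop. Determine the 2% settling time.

T_s ≈ 0.8 s

From 1 + K_pP(s) = 0: s² + 10s + 57.24 = 0 ⇒ ω_n = 7.566, ζ = 0.6609.
2% settling time T_s ≈ 4/(ζω_n) = 4/5 = 0.8 s.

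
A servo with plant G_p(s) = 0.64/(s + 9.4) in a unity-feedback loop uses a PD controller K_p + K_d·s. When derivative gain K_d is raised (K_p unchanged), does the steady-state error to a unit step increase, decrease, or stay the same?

K_d affects only the transient (the s-coefficient); the DC loop gain, and hence e_ss, depends only on K_p.

unchanged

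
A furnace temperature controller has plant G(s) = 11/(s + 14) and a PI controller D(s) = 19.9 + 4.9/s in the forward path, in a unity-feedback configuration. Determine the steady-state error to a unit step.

The open loop D(s)G(s) has a pole at the origin (type 1), so the static position error constant is infinite and e_ss = 1/(1+∞) = 0.

0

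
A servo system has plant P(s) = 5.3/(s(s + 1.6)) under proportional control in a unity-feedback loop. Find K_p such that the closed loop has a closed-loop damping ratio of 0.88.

K_p = 0.156

Closed-loop characteristic equation: s² + 1.6s + K_p·5.3 = 0.
So ω_n = √(5.3K_p) and 2ζω_n = 1.6, giving ζ = 1.6/(2√(5.3K_p)).
Setting ζ = 0.88: √(5.3K_p) = 1.6/(2·0.88) = 0.9091, so K_p = 0.8264/5.3 = 0.156.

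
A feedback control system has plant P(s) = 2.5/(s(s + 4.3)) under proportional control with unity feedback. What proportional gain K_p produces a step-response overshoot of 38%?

K_p = 21.3

From %OS = 100·exp(−πζ/√(1−ζ²)) = 38%, ζ = −ln(0.38)/√(π²+ln²(0.38)) = 0.2943.
Characteristic equation s² + 4.3s + 2.5K_p = 0 gives ζ = 4.3/(2√(2.5K_p)).
Setting ζ = 0.2943: √(2.5K_p) = 4.3/(2·0.2943) = 7.304, so K_p = 53.35/2.5 = 21.3.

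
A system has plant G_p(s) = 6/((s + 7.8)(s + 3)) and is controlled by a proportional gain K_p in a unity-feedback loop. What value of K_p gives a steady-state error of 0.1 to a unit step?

For a type-0 loop with proportional control, e_ss = 1/(1 + K_p·G_p(0)).
G_p(0) = 0.2564. Require 1/(1 + K_p·0.2564) = 0.1, so 1 + 0.2564·K_p = 10.
K_p = (10 − 1)/0.2564 = 35.1.

K_p = 35.1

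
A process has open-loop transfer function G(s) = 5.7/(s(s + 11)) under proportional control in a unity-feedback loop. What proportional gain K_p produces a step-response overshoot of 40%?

From %OS = 100·exp(−πζ/√(1−ζ²)) = 40%, ζ = −ln(0.4)/√(π²+ln²(0.4)) = 0.28.
Characteristic equation s² + 11s + 5.7K_p = 0 gives ζ = 11/(2√(5.7K_p)).
Setting ζ = 0.28: √(5.7K_p) = 11/(2·0.28) = 19.64, so K_p = 385.8/5.7 = 67.7.

K_p = 67.7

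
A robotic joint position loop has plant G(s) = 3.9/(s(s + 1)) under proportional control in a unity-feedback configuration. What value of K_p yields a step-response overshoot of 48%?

K_p = 1.24

From %OS = 100·exp(−πζ/√(1−ζ²)) = 48%, ζ = −ln(0.48)/√(π²+ln²(0.48)) = 0.2275.
Characteristic equation s² + 1s + 3.9K_p = 0 gives ζ = 1/(2√(3.9K_p)).
Setting ζ = 0.2275: √(3.9K_p) = 1/(2·0.2275) = 2.198, so K_p = 4.83/3.9 = 1.24.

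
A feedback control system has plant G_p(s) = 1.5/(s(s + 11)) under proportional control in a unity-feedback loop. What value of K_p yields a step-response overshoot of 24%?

K_p = 118

From %OS = 100·exp(−πζ/√(1−ζ²)) = 24%, ζ = −ln(0.24)/√(π²+ln²(0.24)) = 0.4136.
Characteristic equation s² + 11s + 1.5K_p = 0 gives ζ = 11/(2√(1.5K_p)).
Setting ζ = 0.4136: √(1.5K_p) = 11/(2·0.4136) = 13.3, so K_p = 176.8/1.5 = 118.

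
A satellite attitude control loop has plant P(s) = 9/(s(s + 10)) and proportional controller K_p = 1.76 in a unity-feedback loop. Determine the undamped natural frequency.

ω_n = 3.98 rad/s

The closed-loop denominator is s(s+10) + 1.76·9 = s² + 10s + 15.84.
Matching s² + 2ζω_n s + ω_n²: ω_n = √15.84 = 3.98 rad/s and 2ζω_n = 10, so ζ = 10/(2·3.98) = 1.26.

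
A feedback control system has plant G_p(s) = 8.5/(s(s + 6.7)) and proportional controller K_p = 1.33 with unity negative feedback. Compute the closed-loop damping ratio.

1 + K_p·G_p(s) = 0 gives s² + 6.7s + 11.3 = 0.
So ω_n² = 11.3 ⇒ ω_n = 3.362 rad/s, and ζ = 6.7/(2ω_n) = 0.996.

ζ = 0.996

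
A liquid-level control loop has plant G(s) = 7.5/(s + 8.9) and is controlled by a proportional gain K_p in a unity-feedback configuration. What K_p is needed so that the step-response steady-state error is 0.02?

K_p = 58.1

The loop is type 0, so e_ss(step) = 1/(1 + K_pos) with K_pos = K_p·G(0).
G(0) = 0.8427. Require 1/(1 + K_p·0.8427) = 0.02, so 1 + 0.8427·K_p = 50.
K_p = (50 − 1)/0.8427 = 58.1.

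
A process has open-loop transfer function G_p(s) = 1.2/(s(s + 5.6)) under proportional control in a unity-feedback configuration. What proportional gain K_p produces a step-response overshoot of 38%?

K_p = 75.4

From %OS = 100·exp(−πζ/√(1−ζ²)) = 38%, ζ = −ln(0.38)/√(π²+ln²(0.38)) = 0.2943.
Characteristic equation s² + 5.6s + 1.2K_p = 0 gives ζ = 5.6/(2√(1.2K_p)).
Setting ζ = 0.2943: √(1.2K_p) = 5.6/(2·0.2943) = 9.513, so K_p = 90.49/1.2 = 75.4.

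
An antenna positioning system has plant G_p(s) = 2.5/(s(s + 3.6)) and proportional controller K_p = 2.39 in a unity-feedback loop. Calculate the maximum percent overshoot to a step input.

From 1 + K_pG_p(s) = 0: s² + 3.6s + 5.975 = 0 ⇒ ω_n = 2.444, ζ = 0.7364.
%OS = 100·exp(−πζ/√(1−ζ²)) = 100·exp(−π·0.7364/√0.4577) = 3.27%.

3.27%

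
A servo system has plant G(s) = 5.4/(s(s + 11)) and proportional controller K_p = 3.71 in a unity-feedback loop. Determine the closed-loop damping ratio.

With unity feedback the closed-loop characteristic equation is s² + 11s + 3.71·5.4 = s² + 11s + 20.03 = 0.
So ω_n² = 20.03 ⇒ ω_n = 4.476 rad/s, and ζ = 11/(2ω_n) = 1.23.

ζ = 1.23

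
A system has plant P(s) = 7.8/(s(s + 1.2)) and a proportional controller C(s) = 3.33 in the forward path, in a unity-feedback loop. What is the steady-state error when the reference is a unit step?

0

The open loop C(s)P(s) has a pole at the origin (type 1), so the static position error constant is infinite and e_ss = 1/(1+∞) = 0.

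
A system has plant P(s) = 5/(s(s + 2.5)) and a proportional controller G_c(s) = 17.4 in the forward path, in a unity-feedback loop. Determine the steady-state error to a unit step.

The open loop G_c(s)P(s) has a pole at the origin (type 1), so the static position error constant is infinite and e_ss = 1/(1+∞) = 0.

0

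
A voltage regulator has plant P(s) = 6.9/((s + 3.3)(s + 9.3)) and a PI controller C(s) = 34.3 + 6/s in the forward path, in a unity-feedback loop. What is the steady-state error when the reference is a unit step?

0

The open loop C(s)P(s) has a pole at the origin (type 1), so the static position error constant is infinite and e_ss = 1/(1+∞) = 0.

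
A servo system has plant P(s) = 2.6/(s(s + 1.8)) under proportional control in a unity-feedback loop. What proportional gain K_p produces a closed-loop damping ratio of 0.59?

Closed-loop characteristic equation: s² + 1.8s + K_p·2.6 = 0.
So ω_n = √(2.6K_p) and 2ζω_n = 1.8, giving ζ = 1.8/(2√(2.6K_p)).
Setting ζ = 0.59: √(2.6K_p) = 1.8/(2·0.59) = 1.525, so K_p = 2.327/2.6 = 0.895.

K_p = 0.895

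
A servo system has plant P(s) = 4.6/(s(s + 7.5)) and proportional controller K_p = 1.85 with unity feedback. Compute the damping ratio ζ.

ζ = 1.29

The closed-loop denominator is s(s+7.5) + 1.85·4.6 = s² + 7.5s + 8.51.
Matching s² + 2ζω_n s + ω_n²: ω_n = √8.51 = 2.917 rad/s and 2ζω_n = 7.5, so ζ = 7.5/(2·2.917) = 1.29.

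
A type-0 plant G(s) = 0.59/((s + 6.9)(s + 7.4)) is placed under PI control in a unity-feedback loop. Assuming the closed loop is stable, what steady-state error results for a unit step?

The PI controller's integrator makes the forward path type 1, so e_ss to a step is zero.

0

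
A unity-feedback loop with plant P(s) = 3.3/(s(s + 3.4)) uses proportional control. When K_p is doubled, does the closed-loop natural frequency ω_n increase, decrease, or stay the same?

increase

ω_n = √(3.3·K_p), which grows with K_p.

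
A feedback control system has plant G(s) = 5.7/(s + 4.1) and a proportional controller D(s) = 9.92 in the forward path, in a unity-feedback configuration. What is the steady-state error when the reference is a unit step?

0.0676

The loop is type 0. Static position error constant K_pos = D(0)·G(0) = 9.92·1.39 = 13.79.
Steady-state error to a unit step: e_ss = 1/(1+K_pos) = 1/14.79 = 0.0676.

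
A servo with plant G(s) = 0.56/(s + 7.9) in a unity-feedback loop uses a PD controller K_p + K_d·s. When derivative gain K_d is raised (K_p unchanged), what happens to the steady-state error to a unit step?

K_d affects only the transient (the s-coefficient); the DC loop gain, and hence e_ss, depends only on K_p.

unchanged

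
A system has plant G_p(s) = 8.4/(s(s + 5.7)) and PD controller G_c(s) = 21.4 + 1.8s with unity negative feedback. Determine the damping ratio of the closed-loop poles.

ζ = 0.776

Forward path: (21.4 + 1.8s)·8.4/(s(s+5.7)). The closed-loop characteristic equation is s² + (5.7 + 8.4·1.8)s + 8.4·21.4 = 0.
That is s² + 20.82s + 179.8 = 0, so ω_n = 13.41 rad/s and ζ = 20.82/(2·13.41) = 0.7764.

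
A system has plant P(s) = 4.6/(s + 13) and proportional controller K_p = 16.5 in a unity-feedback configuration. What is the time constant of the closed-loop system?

τ = 0.0112 s

Closed-loop transfer function: T(s) = K_p·P(s)/(1 + K_p·P(s)) = 75.9/(s + 13 + 75.9) = 75.9/(s + 88.9).
Time constant τ = 1/88.9 = 0.0112 s.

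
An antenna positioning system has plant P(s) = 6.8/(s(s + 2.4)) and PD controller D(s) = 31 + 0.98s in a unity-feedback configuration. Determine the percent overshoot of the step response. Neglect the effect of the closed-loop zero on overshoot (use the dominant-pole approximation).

Forward path: (31 + 0.98s)·6.8/(s(s+2.4)). The closed-loop characteristic equation is s² + (2.4 + 6.8·0.98)s + 6.8·31 = 0.
That is s² + 9.064s + 210.8 = 0, so ω_n = 14.52 rad/s and ζ = 9.064/(2·14.52) = 0.3121.
%OS = 100·exp(−πζ/√(1−ζ²)) = 35.6%.

35.6%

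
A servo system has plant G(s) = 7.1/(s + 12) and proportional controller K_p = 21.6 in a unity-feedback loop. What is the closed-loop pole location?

Closed-loop transfer function: T(s) = K_p·G(s)/(1 + K_p·G(s)) = 153.4/(s + 12 + 153.4) = 153.4/(s + 165.4).
The closed-loop pole is at s = −165.4.

s = -165.4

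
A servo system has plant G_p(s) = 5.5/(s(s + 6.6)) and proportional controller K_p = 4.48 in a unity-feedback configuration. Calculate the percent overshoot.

The closed-loop denominator s² + 6.6s + 24.64 gives ω_n = √24.64 = 4.964 and ζ = 6.6/(2ω_n) = 0.6648.
%OS = 100·exp(−πζ/√(1−ζ²)) = 100·exp(−π·0.6648/√0.558) = 6.11%.

6.11%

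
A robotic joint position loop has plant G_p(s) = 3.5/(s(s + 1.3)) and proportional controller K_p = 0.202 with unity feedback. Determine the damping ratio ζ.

The closed-loop denominator is s(s+1.3) + 0.202·3.5 = s² + 1.3s + 0.707.
So ω_n² = 0.707 ⇒ ω_n = 0.8408 rad/s, and ζ = 1.3/(2ω_n) = 0.773.

ζ = 0.773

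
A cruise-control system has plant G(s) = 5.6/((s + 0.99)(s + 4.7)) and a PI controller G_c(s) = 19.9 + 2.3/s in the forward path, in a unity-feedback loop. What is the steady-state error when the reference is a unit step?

The open loop G_c(s)G(s) has a pole at the origin (type 1), so the static position error constant is infinite and e_ss = 1/(1+∞) = 0.

0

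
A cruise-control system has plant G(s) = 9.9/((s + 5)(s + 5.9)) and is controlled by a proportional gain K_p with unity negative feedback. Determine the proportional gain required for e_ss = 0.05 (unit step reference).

Steady-state error for a unit step on this type-0 loop is 1/(1 + K_p·G(0)).
G(0) = 0.3356. Require 1/(1 + K_p·0.3356) = 0.05, so 1 + 0.3356·K_p = 20.
K_p = (20 − 1)/0.3356 = 56.6.

K_p = 56.6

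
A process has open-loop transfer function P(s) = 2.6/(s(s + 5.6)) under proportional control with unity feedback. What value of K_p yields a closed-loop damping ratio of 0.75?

Closed-loop characteristic equation: s² + 5.6s + K_p·2.6 = 0.
So ω_n = √(2.6K_p) and 2ζω_n = 5.6, giving ζ = 5.6/(2√(2.6K_p)).
Setting ζ = 0.75: √(2.6K_p) = 5.6/(2·0.75) = 3.733, so K_p = 13.94/2.6 = 5.36.

K_p = 5.36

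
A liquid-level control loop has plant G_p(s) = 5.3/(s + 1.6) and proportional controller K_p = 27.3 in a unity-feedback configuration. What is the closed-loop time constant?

τ = 0.00684 s

Closed-loop transfer function: T(s) = K_p·G_p(s)/(1 + K_p·G_p(s)) = 144.7/(s + 1.6 + 144.7) = 144.7/(s + 146.3).
Time constant τ = 1/146.3 = 0.00684 s.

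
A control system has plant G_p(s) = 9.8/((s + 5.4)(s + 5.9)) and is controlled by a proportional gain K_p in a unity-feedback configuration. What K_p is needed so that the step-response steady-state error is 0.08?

For a type-0 loop with proportional control, e_ss = 1/(1 + K_p·G_p(0)).
G_p(0) = 0.3076. Require 1/(1 + K_p·0.3076) = 0.08, so 1 + 0.3076·K_p = 12.5.
K_p = (12.5 − 1)/0.3076 = 37.4.

K_p = 37.4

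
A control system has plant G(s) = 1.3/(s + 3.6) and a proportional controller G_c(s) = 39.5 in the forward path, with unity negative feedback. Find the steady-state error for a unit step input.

0.0655

The loop is type 0. Static position error constant K_pos = G_c(0)·G(0) = 39.5·0.3611 = 14.26.
Steady-state error to a unit step: e_ss = 1/(1+K_pos) = 1/15.26 = 0.0655.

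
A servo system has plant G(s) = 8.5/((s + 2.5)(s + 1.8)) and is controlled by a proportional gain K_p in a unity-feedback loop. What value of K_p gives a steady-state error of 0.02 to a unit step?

K_p = 25.9

For a type-0 loop with proportional control, e_ss = 1/(1 + K_p·G(0)).
G(0) = 1.889. Require 1/(1 + K_p·1.889) = 0.02, so 1 + 1.889·K_p = 50.
K_p = (50 − 1)/1.889 = 25.9.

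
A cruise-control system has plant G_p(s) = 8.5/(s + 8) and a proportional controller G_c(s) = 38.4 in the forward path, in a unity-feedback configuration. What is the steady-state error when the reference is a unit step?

0.0239

The loop is type 0. Static position error constant K_pos = G_c(0)·G_p(0) = 38.4·1.062 = 40.8.
Steady-state error to a unit step: e_ss = 1/(1+K_pos) = 1/41.8 = 0.0239.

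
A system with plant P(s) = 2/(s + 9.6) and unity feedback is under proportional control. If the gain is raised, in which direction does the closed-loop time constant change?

The closed-loop bandwidth 9.6+K_p·2 grows with K_p, so τ shrinks.

decrease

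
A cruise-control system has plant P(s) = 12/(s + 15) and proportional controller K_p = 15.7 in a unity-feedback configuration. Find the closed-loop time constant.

τ = 0.00492 s

Closed-loop transfer function: T(s) = K_p·P(s)/(1 + K_p·P(s)) = 188.4/(s + 15 + 188.4) = 188.4/(s + 203.4).
Time constant τ = 1/203.4 = 0.00492 s.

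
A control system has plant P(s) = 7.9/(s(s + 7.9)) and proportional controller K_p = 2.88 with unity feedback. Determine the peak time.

T_p = 1.17 s

The closed-loop denominator s² + 7.9s + 22.75 gives ω_n = √22.75 = 4.77 and ζ = 7.9/(2ω_n) = 0.8281.
Damped frequency ω_d = ω_n√(1−ζ²) = 2.674 rad/s, so peak time T_p = π/ω_d = 1.17 s.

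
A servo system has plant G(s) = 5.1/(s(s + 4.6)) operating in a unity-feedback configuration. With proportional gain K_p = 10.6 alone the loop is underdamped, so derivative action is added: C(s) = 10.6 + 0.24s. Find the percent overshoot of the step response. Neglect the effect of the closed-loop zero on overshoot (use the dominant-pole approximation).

25.8%

Forward path: (10.6 + 0.24s)·5.1/(s(s+4.6)). The closed-loop characteristic equation is s² + (4.6 + 5.1·0.24)s + 5.1·10.6 = 0.
That is s² + 5.824s + 54.06 = 0, so ω_n = 7.353 rad/s and ζ = 5.824/(2·7.353) = 0.3961.
%OS = 100·exp(−πζ/√(1−ζ²)) = 25.8%.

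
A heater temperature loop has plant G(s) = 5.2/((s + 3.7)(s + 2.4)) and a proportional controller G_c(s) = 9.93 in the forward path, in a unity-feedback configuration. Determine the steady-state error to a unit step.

The loop is type 0. Static position error constant K_pos = G_c(0)·G(0) = 9.93·0.5856 = 5.815.
Steady-state error to a unit step: e_ss = 1/(1+K_pos) = 1/6.815 = 0.147.

0.147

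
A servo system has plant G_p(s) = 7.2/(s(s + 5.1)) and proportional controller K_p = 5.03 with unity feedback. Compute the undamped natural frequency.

1 + K_p·G_p(s) = 0 gives s² + 5.1s + 36.22 = 0.
Matching s² + 2ζω_n s + ω_n²: ω_n = √36.22 = 6.018 rad/s and 2ζω_n = 5.1, so ζ = 5.1/(2·6.018) = 0.424.

ω_n = 6.02 rad/s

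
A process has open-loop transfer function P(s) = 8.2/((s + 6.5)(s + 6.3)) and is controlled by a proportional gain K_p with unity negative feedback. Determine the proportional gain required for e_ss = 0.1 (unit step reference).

For a type-0 loop with proportional control, e_ss = 1/(1 + K_p·P(0)).
P(0) = 0.2002. Require 1/(1 + K_p·0.2002) = 0.1, so 1 + 0.2002·K_p = 10.
K_p = (10 − 1)/0.2002 = 44.9.

K_p = 44.9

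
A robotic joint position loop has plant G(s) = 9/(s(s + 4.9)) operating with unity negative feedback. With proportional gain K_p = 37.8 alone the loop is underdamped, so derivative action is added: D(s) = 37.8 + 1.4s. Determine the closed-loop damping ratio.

Forward path: (37.8 + 1.4s)·9/(s(s+4.9)). The closed-loop characteristic equation is s² + (4.9 + 9·1.4)s + 9·37.8 = 0.
That is s² + 17.5s + 340.2 = 0, so ω_n = 18.44 rad/s and ζ = 17.5/(2·18.44) = 0.4744.

ζ = 0.474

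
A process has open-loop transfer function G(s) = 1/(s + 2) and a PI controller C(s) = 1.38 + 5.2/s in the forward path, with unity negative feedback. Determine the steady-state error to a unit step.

The open loop C(s)G(s) has a pole at the origin (type 1), so the static position error constant is infinite and e_ss = 1/(1+∞) = 0.

0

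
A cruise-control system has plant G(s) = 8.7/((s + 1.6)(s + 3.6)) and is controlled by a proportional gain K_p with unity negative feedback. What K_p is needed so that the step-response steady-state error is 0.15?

Steady-state error for a unit step on this type-0 loop is 1/(1 + K_p·G(0)).
G(0) = 1.51. Require 1/(1 + K_p·1.51) = 0.15, so 1 + 1.51·K_p = 6.667.
K_p = (6.667 − 1)/1.51 = 3.75.

K_p = 3.75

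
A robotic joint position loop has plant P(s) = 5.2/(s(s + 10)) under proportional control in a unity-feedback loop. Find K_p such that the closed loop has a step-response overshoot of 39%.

From %OS = 100·exp(−πζ/√(1−ζ²)) = 39%, ζ = −ln(0.39)/√(π²+ln²(0.39)) = 0.2871.
Characteristic equation s² + 10s + 5.2K_p = 0 gives ζ = 10/(2√(5.2K_p)).
Setting ζ = 0.2871: √(5.2K_p) = 10/(2·0.2871) = 17.42, so K_p = 303.3/5.2 = 58.3.

K_p = 58.3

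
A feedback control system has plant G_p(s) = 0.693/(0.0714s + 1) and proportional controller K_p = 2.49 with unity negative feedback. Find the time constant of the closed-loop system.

Closed loop: T(s) = K_p·G_p/(1+K_p·G_p) = 1.726/(0.0714s + 1 + 1.726), with pole at s = −(1 + 1.726)/0.0714 = −38.17.
Closed-loop time constant τ = 1/38.17 = 0.0262 s.

τ = 0.0262 s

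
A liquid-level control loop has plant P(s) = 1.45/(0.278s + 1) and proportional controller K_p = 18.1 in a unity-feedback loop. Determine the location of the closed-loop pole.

s = -98

Closed loop: T(s) = K_p·P/(1+K_p·P) = 26.25/(0.278s + 1 + 26.25), with pole at s = −(1 + 26.25)/0.278 = −98.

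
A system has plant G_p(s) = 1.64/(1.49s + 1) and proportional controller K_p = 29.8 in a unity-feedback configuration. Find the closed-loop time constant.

Closed loop: T(s) = K_p·G_p/(1+K_p·G_p) = 48.87/(1.49s + 1 + 48.87), with pole at s = −(1 + 48.87)/1.49 = −33.47.
Closed-loop time constant τ = 1/33.47 = 0.0299 s.

τ = 0.0299 s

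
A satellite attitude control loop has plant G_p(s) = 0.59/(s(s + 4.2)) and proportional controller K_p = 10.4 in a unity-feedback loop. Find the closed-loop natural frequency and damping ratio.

ω_n = 2.48 rad/s, ζ = 0.848

With unity feedback the closed-loop characteristic equation is s² + 4.2s + 10.4·0.59 = s² + 4.2s + 6.136 = 0.
So ω_n² = 6.136 ⇒ ω_n = 2.477 rad/s, and ζ = 4.2/(2ω_n) = 0.848.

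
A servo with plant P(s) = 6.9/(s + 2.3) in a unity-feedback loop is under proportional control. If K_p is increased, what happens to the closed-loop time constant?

The closed-loop bandwidth 2.3+K_p·6.9 grows with K_p, so τ shrinks.

decrease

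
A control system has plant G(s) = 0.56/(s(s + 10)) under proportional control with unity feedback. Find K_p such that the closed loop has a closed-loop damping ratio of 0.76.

Closed-loop characteristic equation: s² + 10s + K_p·0.56 = 0.
So ω_n = √(0.56K_p) and 2ζω_n = 10, giving ζ = 10/(2√(0.56K_p)).
Setting ζ = 0.76: √(0.56K_p) = 10/(2·0.76) = 6.579, so K_p = 43.28/0.56 = 77.3.

K_p = 77.3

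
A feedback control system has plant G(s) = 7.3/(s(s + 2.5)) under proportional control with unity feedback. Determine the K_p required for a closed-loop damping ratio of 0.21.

Closed-loop characteristic equation: s² + 2.5s + K_p·7.3 = 0.
So ω_n = √(7.3K_p) and 2ζω_n = 2.5, giving ζ = 2.5/(2√(7.3K_p)).
Setting ζ = 0.21: √(7.3K_p) = 2.5/(2·0.21) = 5.952, so K_p = 35.43/7.3 = 4.85.

K_p = 4.85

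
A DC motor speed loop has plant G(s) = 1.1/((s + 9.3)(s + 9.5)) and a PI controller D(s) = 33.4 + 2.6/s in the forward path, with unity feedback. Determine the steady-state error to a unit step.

0

The open loop D(s)G(s) has a pole at the origin (type 1), so the static position error constant is infinite and e_ss = 1/(1+∞) = 0.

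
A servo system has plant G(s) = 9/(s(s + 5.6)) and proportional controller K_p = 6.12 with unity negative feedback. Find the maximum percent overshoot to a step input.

From 1 + K_pG(s) = 0: s² + 5.6s + 55.08 = 0 ⇒ ω_n = 7.422, ζ = 0.3773.
%OS = 100·exp(−πζ/√(1−ζ²)) = 100·exp(−π·0.3773/√0.8577) = 27.8%.

27.8%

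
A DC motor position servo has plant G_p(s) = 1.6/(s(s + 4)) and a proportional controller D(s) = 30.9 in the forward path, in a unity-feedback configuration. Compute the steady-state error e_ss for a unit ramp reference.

The loop has one pole at the origin (type 1). Velocity error constant K_v = lim_{s→0} s·D(s)G_p(s) = 30.9·1.6/4 = 12.36.
Steady-state error to a unit ramp: e_ss = 1/K_v = 0.0809.

0.0809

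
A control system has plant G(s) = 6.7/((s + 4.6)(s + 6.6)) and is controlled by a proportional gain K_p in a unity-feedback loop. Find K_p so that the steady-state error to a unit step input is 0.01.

Steady-state error for a unit step on this type-0 loop is 1/(1 + K_p·G(0)).
G(0) = 0.2207. Require 1/(1 + K_p·0.2207) = 0.01, so 1 + 0.2207·K_p = 100.
K_p = (100 − 1)/0.2207 = 449.

K_p = 449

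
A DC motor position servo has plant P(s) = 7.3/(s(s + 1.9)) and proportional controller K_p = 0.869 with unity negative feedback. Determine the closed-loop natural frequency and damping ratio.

ω_n = 2.52 rad/s, ζ = 0.377

The closed-loop denominator is s(s+1.9) + 0.869·7.3 = s² + 1.9s + 6.344.
So ω_n² = 6.344 ⇒ ω_n = 2.519 rad/s, and ζ = 1.9/(2ω_n) = 0.377.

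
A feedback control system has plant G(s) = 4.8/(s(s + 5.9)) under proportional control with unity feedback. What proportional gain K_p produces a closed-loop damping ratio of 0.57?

K_p = 5.58

Closed-loop characteristic equation: s² + 5.9s + K_p·4.8 = 0.
So ω_n = √(4.8K_p) and 2ζω_n = 5.9, giving ζ = 5.9/(2√(4.8K_p)).
Setting ζ = 0.57: √(4.8K_p) = 5.9/(2·0.57) = 5.175, so K_p = 26.79/4.8 = 5.58.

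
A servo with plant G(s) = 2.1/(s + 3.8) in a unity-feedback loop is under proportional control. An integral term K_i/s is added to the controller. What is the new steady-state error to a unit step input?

Adding integral action puts a pole at s = 0 in the forward path, raising the system type to 1; a type-1 loop has zero steady-state error to a step.

0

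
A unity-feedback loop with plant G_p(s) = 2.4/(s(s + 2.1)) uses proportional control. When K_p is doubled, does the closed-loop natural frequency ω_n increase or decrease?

increase

ω_n = √(2.4·K_p), which grows with K_p.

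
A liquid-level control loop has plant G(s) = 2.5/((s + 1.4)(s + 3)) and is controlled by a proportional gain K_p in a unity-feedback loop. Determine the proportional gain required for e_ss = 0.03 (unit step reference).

Steady-state error for a unit step on this type-0 loop is 1/(1 + K_p·G(0)).
G(0) = 0.5952. Require 1/(1 + K_p·0.5952) = 0.03, so 1 + 0.5952·K_p = 33.33.
K_p = (33.33 − 1)/0.5952 = 54.3.

K_p = 54.3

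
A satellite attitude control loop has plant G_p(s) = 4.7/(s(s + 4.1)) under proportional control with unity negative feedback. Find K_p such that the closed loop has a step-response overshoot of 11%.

From %OS = 100·exp(−πζ/√(1−ζ²)) = 11%, ζ = −ln(0.11)/√(π²+ln²(0.11)) = 0.5749.
Characteristic equation s² + 4.1s + 4.7K_p = 0 gives ζ = 4.1/(2√(4.7K_p)).
Setting ζ = 0.5749: √(4.7K_p) = 4.1/(2·0.5749) = 3.566, so K_p = 12.72/4.7 = 2.71.

K_p = 2.71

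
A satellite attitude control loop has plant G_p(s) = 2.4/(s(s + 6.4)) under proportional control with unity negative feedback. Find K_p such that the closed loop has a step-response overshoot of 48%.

K_p = 82.4

From %OS = 100·exp(−πζ/√(1−ζ²)) = 48%, ζ = −ln(0.48)/√(π²+ln²(0.48)) = 0.2275.
Characteristic equation s² + 6.4s + 2.4K_p = 0 gives ζ = 6.4/(2√(2.4K_p)).
Setting ζ = 0.2275: √(2.4K_p) = 6.4/(2·0.2275) = 14.07, so K_p = 197.8/2.4 = 82.4.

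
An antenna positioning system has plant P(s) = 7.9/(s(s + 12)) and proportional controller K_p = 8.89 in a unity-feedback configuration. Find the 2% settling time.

The closed-loop denominator s² + 12s + 70.23 gives ω_n = √70.23 = 8.38 and ζ = 12/(2ω_n) = 0.716.
2% settling time T_s ≈ 4/(ζω_n) = 4/6 = 0.667 s.

T_s ≈ 0.667 s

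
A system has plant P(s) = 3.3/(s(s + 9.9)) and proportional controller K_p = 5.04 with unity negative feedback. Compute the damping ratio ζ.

ζ = 1.21

1 + K_p·P(s) = 0 gives s² + 9.9s + 16.63 = 0.
So ω_n² = 16.63 ⇒ ω_n = 4.078 rad/s, and ζ = 9.9/(2ω_n) = 1.21.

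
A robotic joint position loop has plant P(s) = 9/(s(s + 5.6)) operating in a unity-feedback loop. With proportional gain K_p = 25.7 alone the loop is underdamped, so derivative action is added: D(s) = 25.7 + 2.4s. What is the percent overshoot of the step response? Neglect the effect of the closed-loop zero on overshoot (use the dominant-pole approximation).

Forward path: (25.7 + 2.4s)·9/(s(s+5.6)). The closed-loop characteristic equation is s² + (5.6 + 9·2.4)s + 9·25.7 = 0.
That is s² + 27.2s + 231.3 = 0, so ω_n = 15.21 rad/s and ζ = 27.2/(2·15.21) = 0.8942.
%OS = 100·exp(−πζ/√(1−ζ²)) = 0.188%.

0.188%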